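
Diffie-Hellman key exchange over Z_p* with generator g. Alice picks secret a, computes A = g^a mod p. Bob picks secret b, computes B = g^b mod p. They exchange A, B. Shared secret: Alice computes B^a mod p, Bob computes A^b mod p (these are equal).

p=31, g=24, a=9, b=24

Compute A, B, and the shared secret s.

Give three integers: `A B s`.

Answer: 23 8 4

Derivation:
A = 24^9 mod 31  (bits of 9 = 1001)
  bit 0 = 1: r = r^2 * 24 mod 31 = 1^2 * 24 = 1*24 = 24
  bit 1 = 0: r = r^2 mod 31 = 24^2 = 18
  bit 2 = 0: r = r^2 mod 31 = 18^2 = 14
  bit 3 = 1: r = r^2 * 24 mod 31 = 14^2 * 24 = 10*24 = 23
  -> A = 23
B = 24^24 mod 31  (bits of 24 = 11000)
  bit 0 = 1: r = r^2 * 24 mod 31 = 1^2 * 24 = 1*24 = 24
  bit 1 = 1: r = r^2 * 24 mod 31 = 24^2 * 24 = 18*24 = 29
  bit 2 = 0: r = r^2 mod 31 = 29^2 = 4
  bit 3 = 0: r = r^2 mod 31 = 4^2 = 16
  bit 4 = 0: r = r^2 mod 31 = 16^2 = 8
  -> B = 8
s = B^a = 8^9 mod 31  (bits of 9 = 1001)
  bit 0 = 1: r = r^2 * 8 mod 31 = 1^2 * 8 = 1*8 = 8
  bit 1 = 0: r = r^2 mod 31 = 8^2 = 2
  bit 2 = 0: r = r^2 mod 31 = 2^2 = 4
  bit 3 = 1: r = r^2 * 8 mod 31 = 4^2 * 8 = 16*8 = 4
  -> s = B^a = 4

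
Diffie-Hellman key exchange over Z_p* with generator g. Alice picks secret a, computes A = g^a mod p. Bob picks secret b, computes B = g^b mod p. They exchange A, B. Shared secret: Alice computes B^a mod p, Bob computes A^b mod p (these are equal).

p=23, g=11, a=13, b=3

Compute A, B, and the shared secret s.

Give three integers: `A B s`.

A = 11^13 mod 23  (bits of 13 = 1101)
  bit 0 = 1: r = r^2 * 11 mod 23 = 1^2 * 11 = 1*11 = 11
  bit 1 = 1: r = r^2 * 11 mod 23 = 11^2 * 11 = 6*11 = 20
  bit 2 = 0: r = r^2 mod 23 = 20^2 = 9
  bit 3 = 1: r = r^2 * 11 mod 23 = 9^2 * 11 = 12*11 = 17
  -> A = 17
B = 11^3 mod 23  (bits of 3 = 11)
  bit 0 = 1: r = r^2 * 11 mod 23 = 1^2 * 11 = 1*11 = 11
  bit 1 = 1: r = r^2 * 11 mod 23 = 11^2 * 11 = 6*11 = 20
  -> B = 20
s = B^a = 20^13 mod 23  (bits of 13 = 1101)
  bit 0 = 1: r = r^2 * 20 mod 23 = 1^2 * 20 = 1*20 = 20
  bit 1 = 1: r = r^2 * 20 mod 23 = 20^2 * 20 = 9*20 = 19
  bit 2 = 0: r = r^2 mod 23 = 19^2 = 16
  bit 3 = 1: r = r^2 * 20 mod 23 = 16^2 * 20 = 3*20 = 14
  -> s = B^a = 14

Answer: 17 20 14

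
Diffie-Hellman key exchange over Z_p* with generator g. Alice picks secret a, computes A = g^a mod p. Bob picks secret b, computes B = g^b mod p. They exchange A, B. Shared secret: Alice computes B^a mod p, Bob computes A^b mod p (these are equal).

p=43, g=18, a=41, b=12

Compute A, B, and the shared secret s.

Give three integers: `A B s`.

Answer: 12 4 11

Derivation:
A = 18^41 mod 43  (bits of 41 = 101001)
  bit 0 = 1: r = r^2 * 18 mod 43 = 1^2 * 18 = 1*18 = 18
  bit 1 = 0: r = r^2 mod 43 = 18^2 = 23
  bit 2 = 1: r = r^2 * 18 mod 43 = 23^2 * 18 = 13*18 = 19
  bit 3 = 0: r = r^2 mod 43 = 19^2 = 17
  bit 4 = 0: r = r^2 mod 43 = 17^2 = 31
  bit 5 = 1: r = r^2 * 18 mod 43 = 31^2 * 18 = 15*18 = 12
  -> A = 12
B = 18^12 mod 43  (bits of 12 = 1100)
  bit 0 = 1: r = r^2 * 18 mod 43 = 1^2 * 18 = 1*18 = 18
  bit 1 = 1: r = r^2 * 18 mod 43 = 18^2 * 18 = 23*18 = 27
  bit 2 = 0: r = r^2 mod 43 = 27^2 = 41
  bit 3 = 0: r = r^2 mod 43 = 41^2 = 4
  -> B = 4
s = B^a = 4^41 mod 43  (bits of 41 = 101001)
  bit 0 = 1: r = r^2 * 4 mod 43 = 1^2 * 4 = 1*4 = 4
  bit 1 = 0: r = r^2 mod 43 = 4^2 = 16
  bit 2 = 1: r = r^2 * 4 mod 43 = 16^2 * 4 = 41*4 = 35
  bit 3 = 0: r = r^2 mod 43 = 35^2 = 21
  bit 4 = 0: r = r^2 mod 43 = 21^2 = 11
  bit 5 = 1: r = r^2 * 4 mod 43 = 11^2 * 4 = 35*4 = 11
  -> s = B^a = 11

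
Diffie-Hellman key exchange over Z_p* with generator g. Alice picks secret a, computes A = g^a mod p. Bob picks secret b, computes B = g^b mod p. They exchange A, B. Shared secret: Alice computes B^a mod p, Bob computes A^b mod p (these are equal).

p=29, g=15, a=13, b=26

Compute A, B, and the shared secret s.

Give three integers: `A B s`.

A = 15^13 mod 29  (bits of 13 = 1101)
  bit 0 = 1: r = r^2 * 15 mod 29 = 1^2 * 15 = 1*15 = 15
  bit 1 = 1: r = r^2 * 15 mod 29 = 15^2 * 15 = 22*15 = 11
  bit 2 = 0: r = r^2 mod 29 = 11^2 = 5
  bit 3 = 1: r = r^2 * 15 mod 29 = 5^2 * 15 = 25*15 = 27
  -> A = 27
B = 15^26 mod 29  (bits of 26 = 11010)
  bit 0 = 1: r = r^2 * 15 mod 29 = 1^2 * 15 = 1*15 = 15
  bit 1 = 1: r = r^2 * 15 mod 29 = 15^2 * 15 = 22*15 = 11
  bit 2 = 0: r = r^2 mod 29 = 11^2 = 5
  bit 3 = 1: r = r^2 * 15 mod 29 = 5^2 * 15 = 25*15 = 27
  bit 4 = 0: r = r^2 mod 29 = 27^2 = 4
  -> B = 4
s = B^a = 4^13 mod 29  (bits of 13 = 1101)
  bit 0 = 1: r = r^2 * 4 mod 29 = 1^2 * 4 = 1*4 = 4
  bit 1 = 1: r = r^2 * 4 mod 29 = 4^2 * 4 = 16*4 = 6
  bit 2 = 0: r = r^2 mod 29 = 6^2 = 7
  bit 3 = 1: r = r^2 * 4 mod 29 = 7^2 * 4 = 20*4 = 22
  -> s = B^a = 22

Answer: 27 4 22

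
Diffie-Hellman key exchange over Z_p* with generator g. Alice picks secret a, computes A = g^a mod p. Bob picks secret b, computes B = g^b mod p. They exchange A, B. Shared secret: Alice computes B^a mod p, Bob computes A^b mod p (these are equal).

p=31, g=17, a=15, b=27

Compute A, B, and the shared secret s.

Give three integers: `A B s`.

Answer: 30 29 30

Derivation:
A = 17^15 mod 31  (bits of 15 = 1111)
  bit 0 = 1: r = r^2 * 17 mod 31 = 1^2 * 17 = 1*17 = 17
  bit 1 = 1: r = r^2 * 17 mod 31 = 17^2 * 17 = 10*17 = 15
  bit 2 = 1: r = r^2 * 17 mod 31 = 15^2 * 17 = 8*17 = 12
  bit 3 = 1: r = r^2 * 17 mod 31 = 12^2 * 17 = 20*17 = 30
  -> A = 30
B = 17^27 mod 31  (bits of 27 = 11011)
  bit 0 = 1: r = r^2 * 17 mod 31 = 1^2 * 17 = 1*17 = 17
  bit 1 = 1: r = r^2 * 17 mod 31 = 17^2 * 17 = 10*17 = 15
  bit 2 = 0: r = r^2 mod 31 = 15^2 = 8
  bit 3 = 1: r = r^2 * 17 mod 31 = 8^2 * 17 = 2*17 = 3
  bit 4 = 1: r = r^2 * 17 mod 31 = 3^2 * 17 = 9*17 = 29
  -> B = 29
s = B^a = 29^15 mod 31  (bits of 15 = 1111)
  bit 0 = 1: r = r^2 * 29 mod 31 = 1^2 * 29 = 1*29 = 29
  bit 1 = 1: r = r^2 * 29 mod 31 = 29^2 * 29 = 4*29 = 23
  bit 2 = 1: r = r^2 * 29 mod 31 = 23^2 * 29 = 2*29 = 27
  bit 3 = 1: r = r^2 * 29 mod 31 = 27^2 * 29 = 16*29 = 30
  -> s = B^a = 30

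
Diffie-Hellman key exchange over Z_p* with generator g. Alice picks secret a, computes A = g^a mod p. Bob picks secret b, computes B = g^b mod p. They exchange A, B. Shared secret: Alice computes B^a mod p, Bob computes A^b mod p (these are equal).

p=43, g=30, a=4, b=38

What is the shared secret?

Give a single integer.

A = 30^4 mod 43  (bits of 4 = 100)
  bit 0 = 1: r = r^2 * 30 mod 43 = 1^2 * 30 = 1*30 = 30
  bit 1 = 0: r = r^2 mod 43 = 30^2 = 40
  bit 2 = 0: r = r^2 mod 43 = 40^2 = 9
  -> A = 9
B = 30^38 mod 43  (bits of 38 = 100110)
  bit 0 = 1: r = r^2 * 30 mod 43 = 1^2 * 30 = 1*30 = 30
  bit 1 = 0: r = r^2 mod 43 = 30^2 = 40
  bit 2 = 0: r = r^2 mod 43 = 40^2 = 9
  bit 3 = 1: r = r^2 * 30 mod 43 = 9^2 * 30 = 38*30 = 22
  bit 4 = 1: r = r^2 * 30 mod 43 = 22^2 * 30 = 11*30 = 29
  bit 5 = 0: r = r^2 mod 43 = 29^2 = 24
  -> B = 24
s = B^a = 24^4 mod 43  (bits of 4 = 100)
  bit 0 = 1: r = r^2 * 24 mod 43 = 1^2 * 24 = 1*24 = 24
  bit 1 = 0: r = r^2 mod 43 = 24^2 = 17
  bit 2 = 0: r = r^2 mod 43 = 17^2 = 31
  -> s = B^a = 31

Answer: 31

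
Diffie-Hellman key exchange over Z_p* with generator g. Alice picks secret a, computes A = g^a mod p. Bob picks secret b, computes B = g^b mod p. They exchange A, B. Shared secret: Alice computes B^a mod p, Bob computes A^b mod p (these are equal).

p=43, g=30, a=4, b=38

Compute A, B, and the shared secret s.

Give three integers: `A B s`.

Answer: 9 24 31

Derivation:
A = 30^4 mod 43  (bits of 4 = 100)
  bit 0 = 1: r = r^2 * 30 mod 43 = 1^2 * 30 = 1*30 = 30
  bit 1 = 0: r = r^2 mod 43 = 30^2 = 40
  bit 2 = 0: r = r^2 mod 43 = 40^2 = 9
  -> A = 9
B = 30^38 mod 43  (bits of 38 = 100110)
  bit 0 = 1: r = r^2 * 30 mod 43 = 1^2 * 30 = 1*30 = 30
  bit 1 = 0: r = r^2 mod 43 = 30^2 = 40
  bit 2 = 0: r = r^2 mod 43 = 40^2 = 9
  bit 3 = 1: r = r^2 * 30 mod 43 = 9^2 * 30 = 38*30 = 22
  bit 4 = 1: r = r^2 * 30 mod 43 = 22^2 * 30 = 11*30 = 29
  bit 5 = 0: r = r^2 mod 43 = 29^2 = 24
  -> B = 24
s = B^a = 24^4 mod 43  (bits of 4 = 100)
  bit 0 = 1: r = r^2 * 24 mod 43 = 1^2 * 24 = 1*24 = 24
  bit 1 = 0: r = r^2 mod 43 = 24^2 = 17
  bit 2 = 0: r = r^2 mod 43 = 17^2 = 31
  -> s = B^a = 31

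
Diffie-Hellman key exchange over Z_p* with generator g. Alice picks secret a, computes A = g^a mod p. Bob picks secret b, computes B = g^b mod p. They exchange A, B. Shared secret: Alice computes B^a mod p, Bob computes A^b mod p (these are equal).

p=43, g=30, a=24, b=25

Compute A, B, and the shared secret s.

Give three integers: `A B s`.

A = 30^24 mod 43  (bits of 24 = 11000)
  bit 0 = 1: r = r^2 * 30 mod 43 = 1^2 * 30 = 1*30 = 30
  bit 1 = 1: r = r^2 * 30 mod 43 = 30^2 * 30 = 40*30 = 39
  bit 2 = 0: r = r^2 mod 43 = 39^2 = 16
  bit 3 = 0: r = r^2 mod 43 = 16^2 = 41
  bit 4 = 0: r = r^2 mod 43 = 41^2 = 4
  -> A = 4
B = 30^25 mod 43  (bits of 25 = 11001)
  bit 0 = 1: r = r^2 * 30 mod 43 = 1^2 * 30 = 1*30 = 30
  bit 1 = 1: r = r^2 * 30 mod 43 = 30^2 * 30 = 40*30 = 39
  bit 2 = 0: r = r^2 mod 43 = 39^2 = 16
  bit 3 = 0: r = r^2 mod 43 = 16^2 = 41
  bit 4 = 1: r = r^2 * 30 mod 43 = 41^2 * 30 = 4*30 = 34
  -> B = 34
s = B^a = 34^24 mod 43  (bits of 24 = 11000)
  bit 0 = 1: r = r^2 * 34 mod 43 = 1^2 * 34 = 1*34 = 34
  bit 1 = 1: r = r^2 * 34 mod 43 = 34^2 * 34 = 38*34 = 2
  bit 2 = 0: r = r^2 mod 43 = 2^2 = 4
  bit 3 = 0: r = r^2 mod 43 = 4^2 = 16
  bit 4 = 0: r = r^2 mod 43 = 16^2 = 41
  -> s = B^a = 41

Answer: 4 34 41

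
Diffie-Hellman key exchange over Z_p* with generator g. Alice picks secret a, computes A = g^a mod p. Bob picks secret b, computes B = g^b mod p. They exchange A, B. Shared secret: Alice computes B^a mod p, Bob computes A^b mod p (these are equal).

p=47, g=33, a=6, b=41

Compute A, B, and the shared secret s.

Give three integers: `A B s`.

A = 33^6 mod 47  (bits of 6 = 110)
  bit 0 = 1: r = r^2 * 33 mod 47 = 1^2 * 33 = 1*33 = 33
  bit 1 = 1: r = r^2 * 33 mod 47 = 33^2 * 33 = 8*33 = 29
  bit 2 = 0: r = r^2 mod 47 = 29^2 = 42
  -> A = 42
B = 33^41 mod 47  (bits of 41 = 101001)
  bit 0 = 1: r = r^2 * 33 mod 47 = 1^2 * 33 = 1*33 = 33
  bit 1 = 0: r = r^2 mod 47 = 33^2 = 8
  bit 2 = 1: r = r^2 * 33 mod 47 = 8^2 * 33 = 17*33 = 44
  bit 3 = 0: r = r^2 mod 47 = 44^2 = 9
  bit 4 = 0: r = r^2 mod 47 = 9^2 = 34
  bit 5 = 1: r = r^2 * 33 mod 47 = 34^2 * 33 = 28*33 = 31
  -> B = 31
s = B^a = 31^6 mod 47  (bits of 6 = 110)
  bit 0 = 1: r = r^2 * 31 mod 47 = 1^2 * 31 = 1*31 = 31
  bit 1 = 1: r = r^2 * 31 mod 47 = 31^2 * 31 = 21*31 = 40
  bit 2 = 0: r = r^2 mod 47 = 40^2 = 2
  -> s = B^a = 2

Answer: 42 31 2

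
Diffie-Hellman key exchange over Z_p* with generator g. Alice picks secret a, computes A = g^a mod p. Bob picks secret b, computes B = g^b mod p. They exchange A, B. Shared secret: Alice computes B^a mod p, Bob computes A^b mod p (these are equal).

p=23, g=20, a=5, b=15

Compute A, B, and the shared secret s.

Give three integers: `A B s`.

Answer: 10 11 5

Derivation:
A = 20^5 mod 23  (bits of 5 = 101)
  bit 0 = 1: r = r^2 * 20 mod 23 = 1^2 * 20 = 1*20 = 20
  bit 1 = 0: r = r^2 mod 23 = 20^2 = 9
  bit 2 = 1: r = r^2 * 20 mod 23 = 9^2 * 20 = 12*20 = 10
  -> A = 10
B = 20^15 mod 23  (bits of 15 = 1111)
  bit 0 = 1: r = r^2 * 20 mod 23 = 1^2 * 20 = 1*20 = 20
  bit 1 = 1: r = r^2 * 20 mod 23 = 20^2 * 20 = 9*20 = 19
  bit 2 = 1: r = r^2 * 20 mod 23 = 19^2 * 20 = 16*20 = 21
  bit 3 = 1: r = r^2 * 20 mod 23 = 21^2 * 20 = 4*20 = 11
  -> B = 11
s = B^a = 11^5 mod 23  (bits of 5 = 101)
  bit 0 = 1: r = r^2 * 11 mod 23 = 1^2 * 11 = 1*11 = 11
  bit 1 = 0: r = r^2 mod 23 = 11^2 = 6
  bit 2 = 1: r = r^2 * 11 mod 23 = 6^2 * 11 = 13*11 = 5
  -> s = B^a = 5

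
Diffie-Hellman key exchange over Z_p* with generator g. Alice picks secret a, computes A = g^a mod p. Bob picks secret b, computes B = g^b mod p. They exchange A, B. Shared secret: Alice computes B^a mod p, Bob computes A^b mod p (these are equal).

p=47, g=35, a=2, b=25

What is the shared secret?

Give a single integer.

A = 35^2 mod 47  (bits of 2 = 10)
  bit 0 = 1: r = r^2 * 35 mod 47 = 1^2 * 35 = 1*35 = 35
  bit 1 = 0: r = r^2 mod 47 = 35^2 = 3
  -> A = 3
B = 35^25 mod 47  (bits of 25 = 11001)
  bit 0 = 1: r = r^2 * 35 mod 47 = 1^2 * 35 = 1*35 = 35
  bit 1 = 1: r = r^2 * 35 mod 47 = 35^2 * 35 = 3*35 = 11
  bit 2 = 0: r = r^2 mod 47 = 11^2 = 27
  bit 3 = 0: r = r^2 mod 47 = 27^2 = 24
  bit 4 = 1: r = r^2 * 35 mod 47 = 24^2 * 35 = 12*35 = 44
  -> B = 44
s = B^a = 44^2 mod 47  (bits of 2 = 10)
  bit 0 = 1: r = r^2 * 44 mod 47 = 1^2 * 44 = 1*44 = 44
  bit 1 = 0: r = r^2 mod 47 = 44^2 = 9
  -> s = B^a = 9

Answer: 9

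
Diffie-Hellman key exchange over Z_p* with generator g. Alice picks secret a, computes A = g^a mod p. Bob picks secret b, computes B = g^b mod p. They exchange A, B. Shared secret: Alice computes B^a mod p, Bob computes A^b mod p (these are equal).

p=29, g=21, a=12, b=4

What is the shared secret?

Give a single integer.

A = 21^12 mod 29  (bits of 12 = 1100)
  bit 0 = 1: r = r^2 * 21 mod 29 = 1^2 * 21 = 1*21 = 21
  bit 1 = 1: r = r^2 * 21 mod 29 = 21^2 * 21 = 6*21 = 10
  bit 2 = 0: r = r^2 mod 29 = 10^2 = 13
  bit 3 = 0: r = r^2 mod 29 = 13^2 = 24
  -> A = 24
B = 21^4 mod 29  (bits of 4 = 100)
  bit 0 = 1: r = r^2 * 21 mod 29 = 1^2 * 21 = 1*21 = 21
  bit 1 = 0: r = r^2 mod 29 = 21^2 = 6
  bit 2 = 0: r = r^2 mod 29 = 6^2 = 7
  -> B = 7
s = B^a = 7^12 mod 29  (bits of 12 = 1100)
  bit 0 = 1: r = r^2 * 7 mod 29 = 1^2 * 7 = 1*7 = 7
  bit 1 = 1: r = r^2 * 7 mod 29 = 7^2 * 7 = 20*7 = 24
  bit 2 = 0: r = r^2 mod 29 = 24^2 = 25
  bit 3 = 0: r = r^2 mod 29 = 25^2 = 16
  -> s = B^a = 16

Answer: 16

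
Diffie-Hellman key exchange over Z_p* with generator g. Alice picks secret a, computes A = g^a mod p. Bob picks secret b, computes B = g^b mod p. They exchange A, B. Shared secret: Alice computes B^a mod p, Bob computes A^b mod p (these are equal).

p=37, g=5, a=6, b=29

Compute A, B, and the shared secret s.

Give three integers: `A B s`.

Answer: 11 35 27

Derivation:
A = 5^6 mod 37  (bits of 6 = 110)
  bit 0 = 1: r = r^2 * 5 mod 37 = 1^2 * 5 = 1*5 = 5
  bit 1 = 1: r = r^2 * 5 mod 37 = 5^2 * 5 = 25*5 = 14
  bit 2 = 0: r = r^2 mod 37 = 14^2 = 11
  -> A = 11
B = 5^29 mod 37  (bits of 29 = 11101)
  bit 0 = 1: r = r^2 * 5 mod 37 = 1^2 * 5 = 1*5 = 5
  bit 1 = 1: r = r^2 * 5 mod 37 = 5^2 * 5 = 25*5 = 14
  bit 2 = 1: r = r^2 * 5 mod 37 = 14^2 * 5 = 11*5 = 18
  bit 3 = 0: r = r^2 mod 37 = 18^2 = 28
  bit 4 = 1: r = r^2 * 5 mod 37 = 28^2 * 5 = 7*5 = 35
  -> B = 35
s = B^a = 35^6 mod 37  (bits of 6 = 110)
  bit 0 = 1: r = r^2 * 35 mod 37 = 1^2 * 35 = 1*35 = 35
  bit 1 = 1: r = r^2 * 35 mod 37 = 35^2 * 35 = 4*35 = 29
  bit 2 = 0: r = r^2 mod 37 = 29^2 = 27
  -> s = B^a = 27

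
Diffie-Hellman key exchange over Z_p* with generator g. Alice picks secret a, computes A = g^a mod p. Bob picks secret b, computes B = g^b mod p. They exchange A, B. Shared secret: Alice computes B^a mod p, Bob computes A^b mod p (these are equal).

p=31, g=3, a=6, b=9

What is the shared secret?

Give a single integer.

Answer: 2

Derivation:
A = 3^6 mod 31  (bits of 6 = 110)
  bit 0 = 1: r = r^2 * 3 mod 31 = 1^2 * 3 = 1*3 = 3
  bit 1 = 1: r = r^2 * 3 mod 31 = 3^2 * 3 = 9*3 = 27
  bit 2 = 0: r = r^2 mod 31 = 27^2 = 16
  -> A = 16
B = 3^9 mod 31  (bits of 9 = 1001)
  bit 0 = 1: r = r^2 * 3 mod 31 = 1^2 * 3 = 1*3 = 3
  bit 1 = 0: r = r^2 mod 31 = 3^2 = 9
  bit 2 = 0: r = r^2 mod 31 = 9^2 = 19
  bit 3 = 1: r = r^2 * 3 mod 31 = 19^2 * 3 = 20*3 = 29
  -> B = 29
s = B^a = 29^6 mod 31  (bits of 6 = 110)
  bit 0 = 1: r = r^2 * 29 mod 31 = 1^2 * 29 = 1*29 = 29
  bit 1 = 1: r = r^2 * 29 mod 31 = 29^2 * 29 = 4*29 = 23
  bit 2 = 0: r = r^2 mod 31 = 23^2 = 2
  -> s = B^a = 2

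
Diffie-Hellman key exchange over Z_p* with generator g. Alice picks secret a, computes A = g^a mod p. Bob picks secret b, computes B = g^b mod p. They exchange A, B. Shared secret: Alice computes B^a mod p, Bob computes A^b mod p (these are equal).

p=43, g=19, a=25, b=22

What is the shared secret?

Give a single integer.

A = 19^25 mod 43  (bits of 25 = 11001)
  bit 0 = 1: r = r^2 * 19 mod 43 = 1^2 * 19 = 1*19 = 19
  bit 1 = 1: r = r^2 * 19 mod 43 = 19^2 * 19 = 17*19 = 22
  bit 2 = 0: r = r^2 mod 43 = 22^2 = 11
  bit 3 = 0: r = r^2 mod 43 = 11^2 = 35
  bit 4 = 1: r = r^2 * 19 mod 43 = 35^2 * 19 = 21*19 = 12
  -> A = 12
B = 19^22 mod 43  (bits of 22 = 10110)
  bit 0 = 1: r = r^2 * 19 mod 43 = 1^2 * 19 = 1*19 = 19
  bit 1 = 0: r = r^2 mod 43 = 19^2 = 17
  bit 2 = 1: r = r^2 * 19 mod 43 = 17^2 * 19 = 31*19 = 30
  bit 3 = 1: r = r^2 * 19 mod 43 = 30^2 * 19 = 40*19 = 29
  bit 4 = 0: r = r^2 mod 43 = 29^2 = 24
  -> B = 24
s = B^a = 24^25 mod 43  (bits of 25 = 11001)
  bit 0 = 1: r = r^2 * 24 mod 43 = 1^2 * 24 = 1*24 = 24
  bit 1 = 1: r = r^2 * 24 mod 43 = 24^2 * 24 = 17*24 = 21
  bit 2 = 0: r = r^2 mod 43 = 21^2 = 11
  bit 3 = 0: r = r^2 mod 43 = 11^2 = 35
  bit 4 = 1: r = r^2 * 24 mod 43 = 35^2 * 24 = 21*24 = 31
  -> s = B^a = 31

Answer: 31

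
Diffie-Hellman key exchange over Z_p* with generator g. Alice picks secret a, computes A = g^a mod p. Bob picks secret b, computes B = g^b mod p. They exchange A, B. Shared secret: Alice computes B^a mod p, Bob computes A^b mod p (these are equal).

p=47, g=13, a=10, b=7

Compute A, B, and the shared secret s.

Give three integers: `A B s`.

A = 13^10 mod 47  (bits of 10 = 1010)
  bit 0 = 1: r = r^2 * 13 mod 47 = 1^2 * 13 = 1*13 = 13
  bit 1 = 0: r = r^2 mod 47 = 13^2 = 28
  bit 2 = 1: r = r^2 * 13 mod 47 = 28^2 * 13 = 32*13 = 40
  bit 3 = 0: r = r^2 mod 47 = 40^2 = 2
  -> A = 2
B = 13^7 mod 47  (bits of 7 = 111)
  bit 0 = 1: r = r^2 * 13 mod 47 = 1^2 * 13 = 1*13 = 13
  bit 1 = 1: r = r^2 * 13 mod 47 = 13^2 * 13 = 28*13 = 35
  bit 2 = 1: r = r^2 * 13 mod 47 = 35^2 * 13 = 3*13 = 39
  -> B = 39
s = B^a = 39^10 mod 47  (bits of 10 = 1010)
  bit 0 = 1: r = r^2 * 39 mod 47 = 1^2 * 39 = 1*39 = 39
  bit 1 = 0: r = r^2 mod 47 = 39^2 = 17
  bit 2 = 1: r = r^2 * 39 mod 47 = 17^2 * 39 = 7*39 = 38
  bit 3 = 0: r = r^2 mod 47 = 38^2 = 34
  -> s = B^a = 34

Answer: 2 39 34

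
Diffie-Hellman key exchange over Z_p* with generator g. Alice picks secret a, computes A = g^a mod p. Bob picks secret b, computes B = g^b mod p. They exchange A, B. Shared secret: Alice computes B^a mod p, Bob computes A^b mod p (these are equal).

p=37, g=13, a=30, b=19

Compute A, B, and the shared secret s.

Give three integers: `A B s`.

Answer: 27 24 27

Derivation:
A = 13^30 mod 37  (bits of 30 = 11110)
  bit 0 = 1: r = r^2 * 13 mod 37 = 1^2 * 13 = 1*13 = 13
  bit 1 = 1: r = r^2 * 13 mod 37 = 13^2 * 13 = 21*13 = 14
  bit 2 = 1: r = r^2 * 13 mod 37 = 14^2 * 13 = 11*13 = 32
  bit 3 = 1: r = r^2 * 13 mod 37 = 32^2 * 13 = 25*13 = 29
  bit 4 = 0: r = r^2 mod 37 = 29^2 = 27
  -> A = 27
B = 13^19 mod 37  (bits of 19 = 10011)
  bit 0 = 1: r = r^2 * 13 mod 37 = 1^2 * 13 = 1*13 = 13
  bit 1 = 0: r = r^2 mod 37 = 13^2 = 21
  bit 2 = 0: r = r^2 mod 37 = 21^2 = 34
  bit 3 = 1: r = r^2 * 13 mod 37 = 34^2 * 13 = 9*13 = 6
  bit 4 = 1: r = r^2 * 13 mod 37 = 6^2 * 13 = 36*13 = 24
  -> B = 24
s = B^a = 24^30 mod 37  (bits of 30 = 11110)
  bit 0 = 1: r = r^2 * 24 mod 37 = 1^2 * 24 = 1*24 = 24
  bit 1 = 1: r = r^2 * 24 mod 37 = 24^2 * 24 = 21*24 = 23
  bit 2 = 1: r = r^2 * 24 mod 37 = 23^2 * 24 = 11*24 = 5
  bit 3 = 1: r = r^2 * 24 mod 37 = 5^2 * 24 = 25*24 = 8
  bit 4 = 0: r = r^2 mod 37 = 8^2 = 27
  -> s = B^a = 27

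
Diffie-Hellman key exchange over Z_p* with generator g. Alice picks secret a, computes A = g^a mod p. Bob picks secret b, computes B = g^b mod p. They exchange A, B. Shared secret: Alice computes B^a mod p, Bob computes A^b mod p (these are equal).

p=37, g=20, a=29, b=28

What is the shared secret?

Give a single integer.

Answer: 7

Derivation:
A = 20^29 mod 37  (bits of 29 = 11101)
  bit 0 = 1: r = r^2 * 20 mod 37 = 1^2 * 20 = 1*20 = 20
  bit 1 = 1: r = r^2 * 20 mod 37 = 20^2 * 20 = 30*20 = 8
  bit 2 = 1: r = r^2 * 20 mod 37 = 8^2 * 20 = 27*20 = 22
  bit 3 = 0: r = r^2 mod 37 = 22^2 = 3
  bit 4 = 1: r = r^2 * 20 mod 37 = 3^2 * 20 = 9*20 = 32
  -> A = 32
B = 20^28 mod 37  (bits of 28 = 11100)
  bit 0 = 1: r = r^2 * 20 mod 37 = 1^2 * 20 = 1*20 = 20
  bit 1 = 1: r = r^2 * 20 mod 37 = 20^2 * 20 = 30*20 = 8
  bit 2 = 1: r = r^2 * 20 mod 37 = 8^2 * 20 = 27*20 = 22
  bit 3 = 0: r = r^2 mod 37 = 22^2 = 3
  bit 4 = 0: r = r^2 mod 37 = 3^2 = 9
  -> B = 9
s = B^a = 9^29 mod 37  (bits of 29 = 11101)
  bit 0 = 1: r = r^2 * 9 mod 37 = 1^2 * 9 = 1*9 = 9
  bit 1 = 1: r = r^2 * 9 mod 37 = 9^2 * 9 = 7*9 = 26
  bit 2 = 1: r = r^2 * 9 mod 37 = 26^2 * 9 = 10*9 = 16
  bit 3 = 0: r = r^2 mod 37 = 16^2 = 34
  bit 4 = 1: r = r^2 * 9 mod 37 = 34^2 * 9 = 9*9 = 7
  -> s = B^a = 7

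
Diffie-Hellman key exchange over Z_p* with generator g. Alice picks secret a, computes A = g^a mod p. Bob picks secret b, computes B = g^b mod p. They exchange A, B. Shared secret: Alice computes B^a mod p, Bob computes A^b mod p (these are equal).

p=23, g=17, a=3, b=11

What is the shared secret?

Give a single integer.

Answer: 22

Derivation:
A = 17^3 mod 23  (bits of 3 = 11)
  bit 0 = 1: r = r^2 * 17 mod 23 = 1^2 * 17 = 1*17 = 17
  bit 1 = 1: r = r^2 * 17 mod 23 = 17^2 * 17 = 13*17 = 14
  -> A = 14
B = 17^11 mod 23  (bits of 11 = 1011)
  bit 0 = 1: r = r^2 * 17 mod 23 = 1^2 * 17 = 1*17 = 17
  bit 1 = 0: r = r^2 mod 23 = 17^2 = 13
  bit 2 = 1: r = r^2 * 17 mod 23 = 13^2 * 17 = 8*17 = 21
  bit 3 = 1: r = r^2 * 17 mod 23 = 21^2 * 17 = 4*17 = 22
  -> B = 22
s = B^a = 22^3 mod 23  (bits of 3 = 11)
  bit 0 = 1: r = r^2 * 22 mod 23 = 1^2 * 22 = 1*22 = 22
  bit 1 = 1: r = r^2 * 22 mod 23 = 22^2 * 22 = 1*22 = 22
  -> s = B^a = 22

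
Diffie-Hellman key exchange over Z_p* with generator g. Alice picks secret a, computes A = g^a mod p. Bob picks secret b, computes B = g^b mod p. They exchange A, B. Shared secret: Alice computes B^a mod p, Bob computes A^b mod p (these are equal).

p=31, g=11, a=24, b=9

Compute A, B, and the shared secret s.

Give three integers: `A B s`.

A = 11^24 mod 31  (bits of 24 = 11000)
  bit 0 = 1: r = r^2 * 11 mod 31 = 1^2 * 11 = 1*11 = 11
  bit 1 = 1: r = r^2 * 11 mod 31 = 11^2 * 11 = 28*11 = 29
  bit 2 = 0: r = r^2 mod 31 = 29^2 = 4
  bit 3 = 0: r = r^2 mod 31 = 4^2 = 16
  bit 4 = 0: r = r^2 mod 31 = 16^2 = 8
  -> A = 8
B = 11^9 mod 31  (bits of 9 = 1001)
  bit 0 = 1: r = r^2 * 11 mod 31 = 1^2 * 11 = 1*11 = 11
  bit 1 = 0: r = r^2 mod 31 = 11^2 = 28
  bit 2 = 0: r = r^2 mod 31 = 28^2 = 9
  bit 3 = 1: r = r^2 * 11 mod 31 = 9^2 * 11 = 19*11 = 23
  -> B = 23
s = B^a = 23^24 mod 31  (bits of 24 = 11000)
  bit 0 = 1: r = r^2 * 23 mod 31 = 1^2 * 23 = 1*23 = 23
  bit 1 = 1: r = r^2 * 23 mod 31 = 23^2 * 23 = 2*23 = 15
  bit 2 = 0: r = r^2 mod 31 = 15^2 = 8
  bit 3 = 0: r = r^2 mod 31 = 8^2 = 2
  bit 4 = 0: r = r^2 mod 31 = 2^2 = 4
  -> s = B^a = 4

Answer: 8 23 4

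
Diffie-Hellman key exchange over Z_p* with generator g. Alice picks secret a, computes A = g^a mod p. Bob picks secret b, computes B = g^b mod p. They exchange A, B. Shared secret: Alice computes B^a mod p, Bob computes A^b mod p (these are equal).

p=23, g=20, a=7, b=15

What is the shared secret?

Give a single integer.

Answer: 7

Derivation:
A = 20^7 mod 23  (bits of 7 = 111)
  bit 0 = 1: r = r^2 * 20 mod 23 = 1^2 * 20 = 1*20 = 20
  bit 1 = 1: r = r^2 * 20 mod 23 = 20^2 * 20 = 9*20 = 19
  bit 2 = 1: r = r^2 * 20 mod 23 = 19^2 * 20 = 16*20 = 21
  -> A = 21
B = 20^15 mod 23  (bits of 15 = 1111)
  bit 0 = 1: r = r^2 * 20 mod 23 = 1^2 * 20 = 1*20 = 20
  bit 1 = 1: r = r^2 * 20 mod 23 = 20^2 * 20 = 9*20 = 19
  bit 2 = 1: r = r^2 * 20 mod 23 = 19^2 * 20 = 16*20 = 21
  bit 3 = 1: r = r^2 * 20 mod 23 = 21^2 * 20 = 4*20 = 11
  -> B = 11
s = B^a = 11^7 mod 23  (bits of 7 = 111)
  bit 0 = 1: r = r^2 * 11 mod 23 = 1^2 * 11 = 1*11 = 11
  bit 1 = 1: r = r^2 * 11 mod 23 = 11^2 * 11 = 6*11 = 20
  bit 2 = 1: r = r^2 * 11 mod 23 = 20^2 * 11 = 9*11 = 7
  -> s = B^a = 7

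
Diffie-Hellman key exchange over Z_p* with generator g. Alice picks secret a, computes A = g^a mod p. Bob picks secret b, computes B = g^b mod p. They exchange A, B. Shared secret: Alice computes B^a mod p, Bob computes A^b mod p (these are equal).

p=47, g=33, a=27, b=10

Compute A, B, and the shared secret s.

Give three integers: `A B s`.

Answer: 30 9 28

Derivation:
A = 33^27 mod 47  (bits of 27 = 11011)
  bit 0 = 1: r = r^2 * 33 mod 47 = 1^2 * 33 = 1*33 = 33
  bit 1 = 1: r = r^2 * 33 mod 47 = 33^2 * 33 = 8*33 = 29
  bit 2 = 0: r = r^2 mod 47 = 29^2 = 42
  bit 3 = 1: r = r^2 * 33 mod 47 = 42^2 * 33 = 25*33 = 26
  bit 4 = 1: r = r^2 * 33 mod 47 = 26^2 * 33 = 18*33 = 30
  -> A = 30
B = 33^10 mod 47  (bits of 10 = 1010)
  bit 0 = 1: r = r^2 * 33 mod 47 = 1^2 * 33 = 1*33 = 33
  bit 1 = 0: r = r^2 mod 47 = 33^2 = 8
  bit 2 = 1: r = r^2 * 33 mod 47 = 8^2 * 33 = 17*33 = 44
  bit 3 = 0: r = r^2 mod 47 = 44^2 = 9
  -> B = 9
s = B^a = 9^27 mod 47  (bits of 27 = 11011)
  bit 0 = 1: r = r^2 * 9 mod 47 = 1^2 * 9 = 1*9 = 9
  bit 1 = 1: r = r^2 * 9 mod 47 = 9^2 * 9 = 34*9 = 24
  bit 2 = 0: r = r^2 mod 47 = 24^2 = 12
  bit 3 = 1: r = r^2 * 9 mod 47 = 12^2 * 9 = 3*9 = 27
  bit 4 = 1: r = r^2 * 9 mod 47 = 27^2 * 9 = 24*9 = 28
  -> s = B^a = 28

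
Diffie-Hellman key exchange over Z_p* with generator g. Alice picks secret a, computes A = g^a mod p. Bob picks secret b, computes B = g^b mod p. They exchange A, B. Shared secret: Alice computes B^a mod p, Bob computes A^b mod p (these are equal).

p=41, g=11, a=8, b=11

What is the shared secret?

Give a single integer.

Answer: 16

Derivation:
A = 11^8 mod 41  (bits of 8 = 1000)
  bit 0 = 1: r = r^2 * 11 mod 41 = 1^2 * 11 = 1*11 = 11
  bit 1 = 0: r = r^2 mod 41 = 11^2 = 39
  bit 2 = 0: r = r^2 mod 41 = 39^2 = 4
  bit 3 = 0: r = r^2 mod 41 = 4^2 = 16
  -> A = 16
B = 11^11 mod 41  (bits of 11 = 1011)
  bit 0 = 1: r = r^2 * 11 mod 41 = 1^2 * 11 = 1*11 = 11
  bit 1 = 0: r = r^2 mod 41 = 11^2 = 39
  bit 2 = 1: r = r^2 * 11 mod 41 = 39^2 * 11 = 4*11 = 3
  bit 3 = 1: r = r^2 * 11 mod 41 = 3^2 * 11 = 9*11 = 17
  -> B = 17
s = B^a = 17^8 mod 41  (bits of 8 = 1000)
  bit 0 = 1: r = r^2 * 17 mod 41 = 1^2 * 17 = 1*17 = 17
  bit 1 = 0: r = r^2 mod 41 = 17^2 = 2
  bit 2 = 0: r = r^2 mod 41 = 2^2 = 4
  bit 3 = 0: r = r^2 mod 41 = 4^2 = 16
  -> s = B^a = 16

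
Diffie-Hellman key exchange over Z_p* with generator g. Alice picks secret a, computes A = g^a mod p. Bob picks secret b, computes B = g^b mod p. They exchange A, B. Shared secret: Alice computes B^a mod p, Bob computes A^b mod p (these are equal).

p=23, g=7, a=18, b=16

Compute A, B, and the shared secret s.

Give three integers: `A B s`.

Answer: 18 6 3

Derivation:
A = 7^18 mod 23  (bits of 18 = 10010)
  bit 0 = 1: r = r^2 * 7 mod 23 = 1^2 * 7 = 1*7 = 7
  bit 1 = 0: r = r^2 mod 23 = 7^2 = 3
  bit 2 = 0: r = r^2 mod 23 = 3^2 = 9
  bit 3 = 1: r = r^2 * 7 mod 23 = 9^2 * 7 = 12*7 = 15
  bit 4 = 0: r = r^2 mod 23 = 15^2 = 18
  -> A = 18
B = 7^16 mod 23  (bits of 16 = 10000)
  bit 0 = 1: r = r^2 * 7 mod 23 = 1^2 * 7 = 1*7 = 7
  bit 1 = 0: r = r^2 mod 23 = 7^2 = 3
  bit 2 = 0: r = r^2 mod 23 = 3^2 = 9
  bit 3 = 0: r = r^2 mod 23 = 9^2 = 12
  bit 4 = 0: r = r^2 mod 23 = 12^2 = 6
  -> B = 6
s = B^a = 6^18 mod 23  (bits of 18 = 10010)
  bit 0 = 1: r = r^2 * 6 mod 23 = 1^2 * 6 = 1*6 = 6
  bit 1 = 0: r = r^2 mod 23 = 6^2 = 13
  bit 2 = 0: r = r^2 mod 23 = 13^2 = 8
  bit 3 = 1: r = r^2 * 6 mod 23 = 8^2 * 6 = 18*6 = 16
  bit 4 = 0: r = r^2 mod 23 = 16^2 = 3
  -> s = B^a = 3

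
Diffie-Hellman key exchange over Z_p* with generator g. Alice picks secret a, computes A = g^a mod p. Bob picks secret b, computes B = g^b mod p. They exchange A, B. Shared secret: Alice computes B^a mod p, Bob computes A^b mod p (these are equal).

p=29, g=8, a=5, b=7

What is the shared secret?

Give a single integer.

Answer: 17

Derivation:
A = 8^5 mod 29  (bits of 5 = 101)
  bit 0 = 1: r = r^2 * 8 mod 29 = 1^2 * 8 = 1*8 = 8
  bit 1 = 0: r = r^2 mod 29 = 8^2 = 6
  bit 2 = 1: r = r^2 * 8 mod 29 = 6^2 * 8 = 7*8 = 27
  -> A = 27
B = 8^7 mod 29  (bits of 7 = 111)
  bit 0 = 1: r = r^2 * 8 mod 29 = 1^2 * 8 = 1*8 = 8
  bit 1 = 1: r = r^2 * 8 mod 29 = 8^2 * 8 = 6*8 = 19
  bit 2 = 1: r = r^2 * 8 mod 29 = 19^2 * 8 = 13*8 = 17
  -> B = 17
s = B^a = 17^5 mod 29  (bits of 5 = 101)
  bit 0 = 1: r = r^2 * 17 mod 29 = 1^2 * 17 = 1*17 = 17
  bit 1 = 0: r = r^2 mod 29 = 17^2 = 28
  bit 2 = 1: r = r^2 * 17 mod 29 = 28^2 * 17 = 1*17 = 17
  -> s = B^a = 17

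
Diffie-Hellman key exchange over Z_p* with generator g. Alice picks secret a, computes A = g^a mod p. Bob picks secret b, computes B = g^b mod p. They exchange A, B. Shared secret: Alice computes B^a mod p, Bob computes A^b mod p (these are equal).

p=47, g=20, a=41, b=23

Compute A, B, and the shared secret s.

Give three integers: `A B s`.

A = 20^41 mod 47  (bits of 41 = 101001)
  bit 0 = 1: r = r^2 * 20 mod 47 = 1^2 * 20 = 1*20 = 20
  bit 1 = 0: r = r^2 mod 47 = 20^2 = 24
  bit 2 = 1: r = r^2 * 20 mod 47 = 24^2 * 20 = 12*20 = 5
  bit 3 = 0: r = r^2 mod 47 = 5^2 = 25
  bit 4 = 0: r = r^2 mod 47 = 25^2 = 14
  bit 5 = 1: r = r^2 * 20 mod 47 = 14^2 * 20 = 8*20 = 19
  -> A = 19
B = 20^23 mod 47  (bits of 23 = 10111)
  bit 0 = 1: r = r^2 * 20 mod 47 = 1^2 * 20 = 1*20 = 20
  bit 1 = 0: r = r^2 mod 47 = 20^2 = 24
  bit 2 = 1: r = r^2 * 20 mod 47 = 24^2 * 20 = 12*20 = 5
  bit 3 = 1: r = r^2 * 20 mod 47 = 5^2 * 20 = 25*20 = 30
  bit 4 = 1: r = r^2 * 20 mod 47 = 30^2 * 20 = 7*20 = 46
  -> B = 46
s = B^a = 46^41 mod 47  (bits of 41 = 101001)
  bit 0 = 1: r = r^2 * 46 mod 47 = 1^2 * 46 = 1*46 = 46
  bit 1 = 0: r = r^2 mod 47 = 46^2 = 1
  bit 2 = 1: r = r^2 * 46 mod 47 = 1^2 * 46 = 1*46 = 46
  bit 3 = 0: r = r^2 mod 47 = 46^2 = 1
  bit 4 = 0: r = r^2 mod 47 = 1^2 = 1
  bit 5 = 1: r = r^2 * 46 mod 47 = 1^2 * 46 = 1*46 = 46
  -> s = B^a = 46

Answer: 19 46 46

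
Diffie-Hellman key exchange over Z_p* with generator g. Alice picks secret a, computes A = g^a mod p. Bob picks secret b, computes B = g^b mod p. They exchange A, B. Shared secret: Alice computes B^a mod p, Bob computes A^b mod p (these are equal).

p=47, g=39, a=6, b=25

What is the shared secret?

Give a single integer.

A = 39^6 mod 47  (bits of 6 = 110)
  bit 0 = 1: r = r^2 * 39 mod 47 = 1^2 * 39 = 1*39 = 39
  bit 1 = 1: r = r^2 * 39 mod 47 = 39^2 * 39 = 17*39 = 5
  bit 2 = 0: r = r^2 mod 47 = 5^2 = 25
  -> A = 25
B = 39^25 mod 47  (bits of 25 = 11001)
  bit 0 = 1: r = r^2 * 39 mod 47 = 1^2 * 39 = 1*39 = 39
  bit 1 = 1: r = r^2 * 39 mod 47 = 39^2 * 39 = 17*39 = 5
  bit 2 = 0: r = r^2 mod 47 = 5^2 = 25
  bit 3 = 0: r = r^2 mod 47 = 25^2 = 14
  bit 4 = 1: r = r^2 * 39 mod 47 = 14^2 * 39 = 8*39 = 30
  -> B = 30
s = B^a = 30^6 mod 47  (bits of 6 = 110)
  bit 0 = 1: r = r^2 * 30 mod 47 = 1^2 * 30 = 1*30 = 30
  bit 1 = 1: r = r^2 * 30 mod 47 = 30^2 * 30 = 7*30 = 22
  bit 2 = 0: r = r^2 mod 47 = 22^2 = 14
  -> s = B^a = 14

Answer: 14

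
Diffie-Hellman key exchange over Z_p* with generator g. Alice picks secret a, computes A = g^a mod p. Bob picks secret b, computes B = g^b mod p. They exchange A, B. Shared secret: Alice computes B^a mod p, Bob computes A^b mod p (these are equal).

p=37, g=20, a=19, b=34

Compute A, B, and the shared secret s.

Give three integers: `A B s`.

A = 20^19 mod 37  (bits of 19 = 10011)
  bit 0 = 1: r = r^2 * 20 mod 37 = 1^2 * 20 = 1*20 = 20
  bit 1 = 0: r = r^2 mod 37 = 20^2 = 30
  bit 2 = 0: r = r^2 mod 37 = 30^2 = 12
  bit 3 = 1: r = r^2 * 20 mod 37 = 12^2 * 20 = 33*20 = 31
  bit 4 = 1: r = r^2 * 20 mod 37 = 31^2 * 20 = 36*20 = 17
  -> A = 17
B = 20^34 mod 37  (bits of 34 = 100010)
  bit 0 = 1: r = r^2 * 20 mod 37 = 1^2 * 20 = 1*20 = 20
  bit 1 = 0: r = r^2 mod 37 = 20^2 = 30
  bit 2 = 0: r = r^2 mod 37 = 30^2 = 12
  bit 3 = 0: r = r^2 mod 37 = 12^2 = 33
  bit 4 = 1: r = r^2 * 20 mod 37 = 33^2 * 20 = 16*20 = 24
  bit 5 = 0: r = r^2 mod 37 = 24^2 = 21
  -> B = 21
s = B^a = 21^19 mod 37  (bits of 19 = 10011)
  bit 0 = 1: r = r^2 * 21 mod 37 = 1^2 * 21 = 1*21 = 21
  bit 1 = 0: r = r^2 mod 37 = 21^2 = 34
  bit 2 = 0: r = r^2 mod 37 = 34^2 = 9
  bit 3 = 1: r = r^2 * 21 mod 37 = 9^2 * 21 = 7*21 = 36
  bit 4 = 1: r = r^2 * 21 mod 37 = 36^2 * 21 = 1*21 = 21
  -> s = B^a = 21

Answer: 17 21 21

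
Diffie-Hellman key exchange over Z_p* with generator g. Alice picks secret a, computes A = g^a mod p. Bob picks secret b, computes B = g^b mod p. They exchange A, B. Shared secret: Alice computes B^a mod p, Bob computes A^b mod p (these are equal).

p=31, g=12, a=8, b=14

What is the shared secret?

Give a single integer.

Answer: 7

Derivation:
A = 12^8 mod 31  (bits of 8 = 1000)
  bit 0 = 1: r = r^2 * 12 mod 31 = 1^2 * 12 = 1*12 = 12
  bit 1 = 0: r = r^2 mod 31 = 12^2 = 20
  bit 2 = 0: r = r^2 mod 31 = 20^2 = 28
  bit 3 = 0: r = r^2 mod 31 = 28^2 = 9
  -> A = 9
B = 12^14 mod 31  (bits of 14 = 1110)
  bit 0 = 1: r = r^2 * 12 mod 31 = 1^2 * 12 = 1*12 = 12
  bit 1 = 1: r = r^2 * 12 mod 31 = 12^2 * 12 = 20*12 = 23
  bit 2 = 1: r = r^2 * 12 mod 31 = 23^2 * 12 = 2*12 = 24
  bit 3 = 0: r = r^2 mod 31 = 24^2 = 18
  -> B = 18
s = B^a = 18^8 mod 31  (bits of 8 = 1000)
  bit 0 = 1: r = r^2 * 18 mod 31 = 1^2 * 18 = 1*18 = 18
  bit 1 = 0: r = r^2 mod 31 = 18^2 = 14
  bit 2 = 0: r = r^2 mod 31 = 14^2 = 10
  bit 3 = 0: r = r^2 mod 31 = 10^2 = 7
  -> s = B^a = 7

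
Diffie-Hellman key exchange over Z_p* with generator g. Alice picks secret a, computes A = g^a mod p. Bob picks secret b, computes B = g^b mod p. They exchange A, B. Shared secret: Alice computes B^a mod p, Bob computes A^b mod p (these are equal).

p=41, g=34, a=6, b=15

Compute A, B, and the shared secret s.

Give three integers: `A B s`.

Answer: 20 27 9

Derivation:
A = 34^6 mod 41  (bits of 6 = 110)
  bit 0 = 1: r = r^2 * 34 mod 41 = 1^2 * 34 = 1*34 = 34
  bit 1 = 1: r = r^2 * 34 mod 41 = 34^2 * 34 = 8*34 = 26
  bit 2 = 0: r = r^2 mod 41 = 26^2 = 20
  -> A = 20
B = 34^15 mod 41  (bits of 15 = 1111)
  bit 0 = 1: r = r^2 * 34 mod 41 = 1^2 * 34 = 1*34 = 34
  bit 1 = 1: r = r^2 * 34 mod 41 = 34^2 * 34 = 8*34 = 26
  bit 2 = 1: r = r^2 * 34 mod 41 = 26^2 * 34 = 20*34 = 24
  bit 3 = 1: r = r^2 * 34 mod 41 = 24^2 * 34 = 2*34 = 27
  -> B = 27
s = B^a = 27^6 mod 41  (bits of 6 = 110)
  bit 0 = 1: r = r^2 * 27 mod 41 = 1^2 * 27 = 1*27 = 27
  bit 1 = 1: r = r^2 * 27 mod 41 = 27^2 * 27 = 32*27 = 3
  bit 2 = 0: r = r^2 mod 41 = 3^2 = 9
  -> s = B^a = 9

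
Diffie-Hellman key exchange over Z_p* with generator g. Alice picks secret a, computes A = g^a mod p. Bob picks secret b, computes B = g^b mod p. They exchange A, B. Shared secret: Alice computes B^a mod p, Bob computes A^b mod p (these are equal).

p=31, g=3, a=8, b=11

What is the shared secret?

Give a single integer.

A = 3^8 mod 31  (bits of 8 = 1000)
  bit 0 = 1: r = r^2 * 3 mod 31 = 1^2 * 3 = 1*3 = 3
  bit 1 = 0: r = r^2 mod 31 = 3^2 = 9
  bit 2 = 0: r = r^2 mod 31 = 9^2 = 19
  bit 3 = 0: r = r^2 mod 31 = 19^2 = 20
  -> A = 20
B = 3^11 mod 31  (bits of 11 = 1011)
  bit 0 = 1: r = r^2 * 3 mod 31 = 1^2 * 3 = 1*3 = 3
  bit 1 = 0: r = r^2 mod 31 = 3^2 = 9
  bit 2 = 1: r = r^2 * 3 mod 31 = 9^2 * 3 = 19*3 = 26
  bit 3 = 1: r = r^2 * 3 mod 31 = 26^2 * 3 = 25*3 = 13
  -> B = 13
s = B^a = 13^8 mod 31  (bits of 8 = 1000)
  bit 0 = 1: r = r^2 * 13 mod 31 = 1^2 * 13 = 1*13 = 13
  bit 1 = 0: r = r^2 mod 31 = 13^2 = 14
  bit 2 = 0: r = r^2 mod 31 = 14^2 = 10
  bit 3 = 0: r = r^2 mod 31 = 10^2 = 7
  -> s = B^a = 7

Answer: 7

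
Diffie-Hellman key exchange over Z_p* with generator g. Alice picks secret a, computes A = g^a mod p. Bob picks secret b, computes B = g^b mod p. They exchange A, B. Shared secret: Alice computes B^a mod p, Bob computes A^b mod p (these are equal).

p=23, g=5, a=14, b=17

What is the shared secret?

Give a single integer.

A = 5^14 mod 23  (bits of 14 = 1110)
  bit 0 = 1: r = r^2 * 5 mod 23 = 1^2 * 5 = 1*5 = 5
  bit 1 = 1: r = r^2 * 5 mod 23 = 5^2 * 5 = 2*5 = 10
  bit 2 = 1: r = r^2 * 5 mod 23 = 10^2 * 5 = 8*5 = 17
  bit 3 = 0: r = r^2 mod 23 = 17^2 = 13
  -> A = 13
B = 5^17 mod 23  (bits of 17 = 10001)
  bit 0 = 1: r = r^2 * 5 mod 23 = 1^2 * 5 = 1*5 = 5
  bit 1 = 0: r = r^2 mod 23 = 5^2 = 2
  bit 2 = 0: r = r^2 mod 23 = 2^2 = 4
  bit 3 = 0: r = r^2 mod 23 = 4^2 = 16
  bit 4 = 1: r = r^2 * 5 mod 23 = 16^2 * 5 = 3*5 = 15
  -> B = 15
s = B^a = 15^14 mod 23  (bits of 14 = 1110)
  bit 0 = 1: r = r^2 * 15 mod 23 = 1^2 * 15 = 1*15 = 15
  bit 1 = 1: r = r^2 * 15 mod 23 = 15^2 * 15 = 18*15 = 17
  bit 2 = 1: r = r^2 * 15 mod 23 = 17^2 * 15 = 13*15 = 11
  bit 3 = 0: r = r^2 mod 23 = 11^2 = 6
  -> s = B^a = 6

Answer: 6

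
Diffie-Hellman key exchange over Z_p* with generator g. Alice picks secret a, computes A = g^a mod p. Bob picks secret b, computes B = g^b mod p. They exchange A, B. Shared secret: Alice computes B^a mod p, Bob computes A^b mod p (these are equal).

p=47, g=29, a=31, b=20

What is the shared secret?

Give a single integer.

Answer: 34

Derivation:
A = 29^31 mod 47  (bits of 31 = 11111)
  bit 0 = 1: r = r^2 * 29 mod 47 = 1^2 * 29 = 1*29 = 29
  bit 1 = 1: r = r^2 * 29 mod 47 = 29^2 * 29 = 42*29 = 43
  bit 2 = 1: r = r^2 * 29 mod 47 = 43^2 * 29 = 16*29 = 41
  bit 3 = 1: r = r^2 * 29 mod 47 = 41^2 * 29 = 36*29 = 10
  bit 4 = 1: r = r^2 * 29 mod 47 = 10^2 * 29 = 6*29 = 33
  -> A = 33
B = 29^20 mod 47  (bits of 20 = 10100)
  bit 0 = 1: r = r^2 * 29 mod 47 = 1^2 * 29 = 1*29 = 29
  bit 1 = 0: r = r^2 mod 47 = 29^2 = 42
  bit 2 = 1: r = r^2 * 29 mod 47 = 42^2 * 29 = 25*29 = 20
  bit 3 = 0: r = r^2 mod 47 = 20^2 = 24
  bit 4 = 0: r = r^2 mod 47 = 24^2 = 12
  -> B = 12
s = B^a = 12^31 mod 47  (bits of 31 = 11111)
  bit 0 = 1: r = r^2 * 12 mod 47 = 1^2 * 12 = 1*12 = 12
  bit 1 = 1: r = r^2 * 12 mod 47 = 12^2 * 12 = 3*12 = 36
  bit 2 = 1: r = r^2 * 12 mod 47 = 36^2 * 12 = 27*12 = 42
  bit 3 = 1: r = r^2 * 12 mod 47 = 42^2 * 12 = 25*12 = 18
  bit 4 = 1: r = r^2 * 12 mod 47 = 18^2 * 12 = 42*12 = 34
  -> s = B^a = 34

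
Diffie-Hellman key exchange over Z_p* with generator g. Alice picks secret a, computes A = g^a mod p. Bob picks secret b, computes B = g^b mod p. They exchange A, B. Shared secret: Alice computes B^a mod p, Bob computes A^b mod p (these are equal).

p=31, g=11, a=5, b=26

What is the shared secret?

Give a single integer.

A = 11^5 mod 31  (bits of 5 = 101)
  bit 0 = 1: r = r^2 * 11 mod 31 = 1^2 * 11 = 1*11 = 11
  bit 1 = 0: r = r^2 mod 31 = 11^2 = 28
  bit 2 = 1: r = r^2 * 11 mod 31 = 28^2 * 11 = 9*11 = 6
  -> A = 6
B = 11^26 mod 31  (bits of 26 = 11010)
  bit 0 = 1: r = r^2 * 11 mod 31 = 1^2 * 11 = 1*11 = 11
  bit 1 = 1: r = r^2 * 11 mod 31 = 11^2 * 11 = 28*11 = 29
  bit 2 = 0: r = r^2 mod 31 = 29^2 = 4
  bit 3 = 1: r = r^2 * 11 mod 31 = 4^2 * 11 = 16*11 = 21
  bit 4 = 0: r = r^2 mod 31 = 21^2 = 7
  -> B = 7
s = B^a = 7^5 mod 31  (bits of 5 = 101)
  bit 0 = 1: r = r^2 * 7 mod 31 = 1^2 * 7 = 1*7 = 7
  bit 1 = 0: r = r^2 mod 31 = 7^2 = 18
  bit 2 = 1: r = r^2 * 7 mod 31 = 18^2 * 7 = 14*7 = 5
  -> s = B^a = 5

Answer: 5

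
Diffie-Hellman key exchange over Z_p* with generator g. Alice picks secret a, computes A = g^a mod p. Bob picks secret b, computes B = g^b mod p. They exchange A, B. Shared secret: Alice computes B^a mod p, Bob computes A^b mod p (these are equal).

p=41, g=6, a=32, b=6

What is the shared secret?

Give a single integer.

A = 6^32 mod 41  (bits of 32 = 100000)
  bit 0 = 1: r = r^2 * 6 mod 41 = 1^2 * 6 = 1*6 = 6
  bit 1 = 0: r = r^2 mod 41 = 6^2 = 36
  bit 2 = 0: r = r^2 mod 41 = 36^2 = 25
  bit 3 = 0: r = r^2 mod 41 = 25^2 = 10
  bit 4 = 0: r = r^2 mod 41 = 10^2 = 18
  bit 5 = 0: r = r^2 mod 41 = 18^2 = 37
  -> A = 37
B = 6^6 mod 41  (bits of 6 = 110)
  bit 0 = 1: r = r^2 * 6 mod 41 = 1^2 * 6 = 1*6 = 6
  bit 1 = 1: r = r^2 * 6 mod 41 = 6^2 * 6 = 36*6 = 11
  bit 2 = 0: r = r^2 mod 41 = 11^2 = 39
  -> B = 39
s = B^a = 39^32 mod 41  (bits of 32 = 100000)
  bit 0 = 1: r = r^2 * 39 mod 41 = 1^2 * 39 = 1*39 = 39
  bit 1 = 0: r = r^2 mod 41 = 39^2 = 4
  bit 2 = 0: r = r^2 mod 41 = 4^2 = 16
  bit 3 = 0: r = r^2 mod 41 = 16^2 = 10
  bit 4 = 0: r = r^2 mod 41 = 10^2 = 18
  bit 5 = 0: r = r^2 mod 41 = 18^2 = 37
  -> s = B^a = 37

Answer: 37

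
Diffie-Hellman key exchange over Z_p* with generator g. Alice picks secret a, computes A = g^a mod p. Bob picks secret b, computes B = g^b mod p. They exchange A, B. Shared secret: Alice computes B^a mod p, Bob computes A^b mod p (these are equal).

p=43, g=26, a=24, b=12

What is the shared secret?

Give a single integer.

Answer: 16

Derivation:
A = 26^24 mod 43  (bits of 24 = 11000)
  bit 0 = 1: r = r^2 * 26 mod 43 = 1^2 * 26 = 1*26 = 26
  bit 1 = 1: r = r^2 * 26 mod 43 = 26^2 * 26 = 31*26 = 32
  bit 2 = 0: r = r^2 mod 43 = 32^2 = 35
  bit 3 = 0: r = r^2 mod 43 = 35^2 = 21
  bit 4 = 0: r = r^2 mod 43 = 21^2 = 11
  -> A = 11
B = 26^12 mod 43  (bits of 12 = 1100)
  bit 0 = 1: r = r^2 * 26 mod 43 = 1^2 * 26 = 1*26 = 26
  bit 1 = 1: r = r^2 * 26 mod 43 = 26^2 * 26 = 31*26 = 32
  bit 2 = 0: r = r^2 mod 43 = 32^2 = 35
  bit 3 = 0: r = r^2 mod 43 = 35^2 = 21
  -> B = 21
s = B^a = 21^24 mod 43  (bits of 24 = 11000)
  bit 0 = 1: r = r^2 * 21 mod 43 = 1^2 * 21 = 1*21 = 21
  bit 1 = 1: r = r^2 * 21 mod 43 = 21^2 * 21 = 11*21 = 16
  bit 2 = 0: r = r^2 mod 43 = 16^2 = 41
  bit 3 = 0: r = r^2 mod 43 = 41^2 = 4
  bit 4 = 0: r = r^2 mod 43 = 4^2 = 16
  -> s = B^a = 16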